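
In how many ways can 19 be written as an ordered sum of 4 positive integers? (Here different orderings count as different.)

816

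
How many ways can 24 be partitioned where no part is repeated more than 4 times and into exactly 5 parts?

There are 164 such partitions.

164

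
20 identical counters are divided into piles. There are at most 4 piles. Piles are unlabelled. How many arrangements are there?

108

A full systematic count gives 108.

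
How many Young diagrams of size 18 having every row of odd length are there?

46

There are too many to list fully; the first 12 (by largest part) are:
17+1
15+3
15+1+1+1
13+5
13+3+1+1
13+1+1+1+1+1
11+7
11+5+1+1
11+3+3+1
11+3+1+1+1+1
11+1+1+1+1+1+1+1
9+9
…and 34 more, for 46 total.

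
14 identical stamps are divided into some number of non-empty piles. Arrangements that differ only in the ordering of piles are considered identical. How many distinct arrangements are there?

135

There are 135 such partitions.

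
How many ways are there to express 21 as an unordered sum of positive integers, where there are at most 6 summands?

Direct enumeration gives 331 partitions.

331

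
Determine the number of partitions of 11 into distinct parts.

12

The partitions of 11 that satisfy the conditions:
11
10,1
9,2
8,3
8,2,1
7,4
7,3,1
6,5
6,4,1
6,3,2
5,4,2
5,3,2,1
That's 12 in total.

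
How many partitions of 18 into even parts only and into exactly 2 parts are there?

Enumerating:
16, 2
14, 4
12, 6
10, 8
Counting gives 4.

4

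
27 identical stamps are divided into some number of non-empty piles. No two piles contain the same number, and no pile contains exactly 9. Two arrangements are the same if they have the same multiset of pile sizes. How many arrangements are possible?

153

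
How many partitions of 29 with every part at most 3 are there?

85

Direct enumeration gives 85 partitions.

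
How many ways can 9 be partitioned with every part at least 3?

4

The partitions of 9 that satisfy the conditions:
9
6+3
5+4
3+3+3
Counting gives 4.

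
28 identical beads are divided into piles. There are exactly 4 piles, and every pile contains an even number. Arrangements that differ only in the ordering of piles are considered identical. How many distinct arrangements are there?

23

The partitions of 28 that satisfy the conditions:
22 + 2 + 2 + 2
20 + 4 + 2 + 2
18 + 6 + 2 + 2
18 + 4 + 4 + 2
16 + 8 + 2 + 2
16 + 6 + 4 + 2
16 + 4 + 4 + 4
14 + 10 + 2 + 2
14 + 8 + 4 + 2
14 + 6 + 6 + 2
14 + 6 + 4 + 4
12 + 12 + 2 + 2
12 + 10 + 4 + 2
12 + 8 + 6 + 2
12 + 8 + 4 + 4
12 + 6 + 6 + 4
10 + 10 + 6 + 2
10 + 10 + 4 + 4
10 + 8 + 8 + 2
10 + 8 + 6 + 4
10 + 6 + 6 + 6
8 + 8 + 8 + 4
8 + 8 + 6 + 6
That's 23 in total.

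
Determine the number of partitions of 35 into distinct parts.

Systematic enumeration (by largest part, then next-largest, …) yields 585.

585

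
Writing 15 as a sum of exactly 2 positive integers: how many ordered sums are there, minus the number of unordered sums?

7

Ordered (compositions into 2 parts): C(14,1) = 14.
Partitions of 15 into exactly 2 parts: 7.
Difference: 14 − 7 = 7.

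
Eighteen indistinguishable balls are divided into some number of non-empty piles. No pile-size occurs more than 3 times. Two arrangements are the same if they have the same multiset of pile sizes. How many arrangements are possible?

Enumerating by decreasing first part gives 208 partitions in all.

208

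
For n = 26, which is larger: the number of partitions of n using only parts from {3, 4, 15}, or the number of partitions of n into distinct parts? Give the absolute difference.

162

Partitions of 26 using only parts from {3, 4, 15}: 3.
Partitions of 26 into distinct parts: 165.
|3 − 165| = 162.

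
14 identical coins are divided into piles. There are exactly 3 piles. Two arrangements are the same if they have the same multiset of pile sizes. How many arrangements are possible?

16

Listing the qualifying partitions of 14:
12 + 1 + 1
11 + 2 + 1
10 + 3 + 1
10 + 2 + 2
9 + 4 + 1
9 + 3 + 2
8 + 5 + 1
8 + 4 + 2
8 + 3 + 3
7 + 6 + 1
7 + 5 + 2
7 + 4 + 3
6 + 6 + 2
6 + 5 + 3
6 + 4 + 4
5 + 5 + 4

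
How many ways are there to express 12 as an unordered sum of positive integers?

A full systematic count gives 77.

77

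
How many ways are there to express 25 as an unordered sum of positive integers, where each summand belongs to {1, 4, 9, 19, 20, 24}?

Enumerating:
24, 1
20, 4, 1
20, 1, 1, 1, 1, 1
19, 4, 1, 1
19, 1, 1, 1, 1, 1, 1
9, 9, 4, 1, 1, 1
9, 9, 1, 1, 1, 1, 1, 1, 1
9, 4, 4, 4, 4
9, 4, 4, 4, 1, 1, 1, 1
9, 4, 4, 1, 1, 1, 1, 1, 1, 1, 1
9, 4, 1, 1, 1, 1, 1, 1, 1, 1, 1, 1, 1, 1
9, 1, 1, 1, 1, 1, 1, 1, 1, 1, 1, 1, 1, 1, 1, 1, 1
4, 4, 4, 4, 4, 4, 1
4, 4, 4, 4, 4, 1, 1, 1, 1, 1
4, 4, 4, 4, 1, 1, 1, 1, 1, 1, 1, 1, 1
4, 4, 4, 1, 1, 1, 1, 1, 1, 1, 1, 1, 1, 1, 1, 1
4, 4, 1, 1, 1, 1, 1, 1, 1, 1, 1, 1, 1, 1, 1, 1, 1, 1, 1
4, 1, 1, 1, 1, 1, 1, 1, 1, 1, 1, 1, 1, 1, 1, 1, 1, 1, 1, 1, 1, 1
1, 1, 1, 1, 1, 1, 1, 1, 1, 1, 1, 1, 1, 1, 1, 1, 1, 1, 1, 1, 1, 1, 1, 1, 1

19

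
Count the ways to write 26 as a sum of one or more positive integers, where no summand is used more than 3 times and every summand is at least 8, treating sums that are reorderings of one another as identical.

Enumerating:
26
18 + 8
17 + 9
16 + 10
15 + 11
14 + 12
13 + 13
10 + 8 + 8
9 + 9 + 8

9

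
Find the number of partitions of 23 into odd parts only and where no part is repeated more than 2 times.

There are too many to list fully; the first 12 (by largest part) are:
23
1+1+21
1+3+19
1+5+17
3+3+17
1+7+15
3+5+15
1+1+3+3+15
1+9+13
3+7+13
5+5+13
1+1+3+5+13
…and 14 more, for 26 total.

26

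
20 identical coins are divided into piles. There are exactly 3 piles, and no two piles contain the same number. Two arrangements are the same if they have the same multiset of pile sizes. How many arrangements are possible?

The partitions of 20 that satisfy the conditions:
17,2,1
16,3,1
15,4,1
15,3,2
14,5,1
14,4,2
13,6,1
13,5,2
13,4,3
12,7,1
12,6,2
12,5,3
11,8,1
11,7,2
11,6,3
11,5,4
10,9,1
10,8,2
10,7,3
10,6,4
9,8,3
9,7,4
9,6,5
8,7,5

24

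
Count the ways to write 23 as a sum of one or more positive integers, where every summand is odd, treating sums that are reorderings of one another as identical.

104

Enumerating by decreasing first part gives 104 partitions in all.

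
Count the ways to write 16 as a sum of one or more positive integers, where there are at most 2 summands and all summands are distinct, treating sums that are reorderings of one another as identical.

8

The partitions of 16 that satisfy the conditions:
16
1, 15
2, 14
3, 13
4, 12
5, 11
6, 10
7, 9
That's 8 in total.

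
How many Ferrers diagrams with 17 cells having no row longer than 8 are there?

230

Enumerating by decreasing first part gives 230 partitions in all.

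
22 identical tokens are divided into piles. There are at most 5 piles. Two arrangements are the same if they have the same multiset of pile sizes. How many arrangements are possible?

255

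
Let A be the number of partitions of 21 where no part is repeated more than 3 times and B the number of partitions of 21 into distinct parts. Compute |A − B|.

Partitions of 21 where no part is repeated more than 3 times: 395.
Partitions of 21 into distinct parts: 76.
|395 − 76| = 319.

319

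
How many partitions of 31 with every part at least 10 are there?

8

Enumerating:
31
21+10
20+11
19+12
18+13
17+14
16+15
11+10+10
Counting gives 8.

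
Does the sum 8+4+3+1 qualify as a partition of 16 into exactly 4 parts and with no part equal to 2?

The parts sum to 16, and the condition 'there are exactly 4 summands' holds; the condition 'no summand equals 2' holds.

Yes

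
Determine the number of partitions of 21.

Direct enumeration gives 792 partitions.

792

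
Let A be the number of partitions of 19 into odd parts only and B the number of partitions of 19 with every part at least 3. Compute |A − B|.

Partitions of 19 into odd parts only: 54.
Partitions of 19 with every part at least 3: 39.
|54 − 39| = 15.

15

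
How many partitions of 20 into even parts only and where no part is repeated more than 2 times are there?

22

Enumerating:
20
18 + 2
16 + 4
16 + 2 + 2
14 + 6
14 + 4 + 2
12 + 8
12 + 6 + 2
12 + 4 + 4
12 + 4 + 2 + 2
10 + 10
10 + 8 + 2
10 + 6 + 4
10 + 6 + 2 + 2
10 + 4 + 4 + 2
8 + 8 + 4
8 + 8 + 2 + 2
8 + 6 + 6
8 + 6 + 4 + 2
8 + 4 + 4 + 2 + 2
6 + 6 + 4 + 4
6 + 6 + 4 + 2 + 2
That's 22 in total.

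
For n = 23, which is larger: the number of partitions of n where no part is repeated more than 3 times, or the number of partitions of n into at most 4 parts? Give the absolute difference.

442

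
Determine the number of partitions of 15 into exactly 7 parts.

21

Listing the qualifying partitions of 15:
1+1+1+1+1+1+9
1+1+1+1+1+2+8
1+1+1+1+1+3+7
1+1+1+1+2+2+7
1+1+1+1+1+4+6
1+1+1+1+2+3+6
1+1+1+2+2+2+6
1+1+1+1+1+5+5
1+1+1+1+2+4+5
1+1+1+1+3+3+5
1+1+1+2+2+3+5
1+1+2+2+2+2+5
1+1+1+1+3+4+4
1+1+1+2+2+4+4
1+1+1+2+3+3+4
1+1+2+2+2+3+4
1+2+2+2+2+2+4
1+1+1+3+3+3+3
1+1+2+2+3+3+3
1+2+2+2+2+3+3
2+2+2+2+2+2+3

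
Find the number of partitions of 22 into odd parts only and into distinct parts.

Listing the qualifying partitions of 22:
21+1
19+3
17+5
15+7
13+9
13+5+3+1
11+7+3+1
9+7+5+1
That's 8 in total.

8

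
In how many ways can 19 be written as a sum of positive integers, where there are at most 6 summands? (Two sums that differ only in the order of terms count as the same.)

235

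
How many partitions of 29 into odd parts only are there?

Direct enumeration gives 256 partitions.

256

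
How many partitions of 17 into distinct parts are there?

38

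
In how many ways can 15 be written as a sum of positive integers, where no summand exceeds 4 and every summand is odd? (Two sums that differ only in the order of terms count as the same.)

The partitions of 15 that satisfy the conditions:
3, 3, 3, 3, 3
3, 3, 3, 3, 1, 1, 1
3, 3, 3, 1, 1, 1, 1, 1, 1
3, 3, 1, 1, 1, 1, 1, 1, 1, 1, 1
3, 1, 1, 1, 1, 1, 1, 1, 1, 1, 1, 1, 1
1, 1, 1, 1, 1, 1, 1, 1, 1, 1, 1, 1, 1, 1, 1

6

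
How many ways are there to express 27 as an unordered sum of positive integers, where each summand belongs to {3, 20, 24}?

The partitions of 27 that satisfy the conditions:
24,3
3,3,3,3,3,3,3,3,3
That's 2 in total.

2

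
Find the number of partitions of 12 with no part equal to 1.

21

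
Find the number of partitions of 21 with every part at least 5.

15

Enumerating:
21
16,5
15,6
14,7
13,8
12,9
11,10
11,5,5
10,6,5
9,7,5
9,6,6
8,8,5
8,7,6
7,7,7
6,5,5,5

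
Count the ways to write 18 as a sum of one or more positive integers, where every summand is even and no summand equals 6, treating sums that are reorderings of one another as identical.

19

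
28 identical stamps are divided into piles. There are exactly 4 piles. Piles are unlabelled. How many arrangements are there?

169

Systematic enumeration (by largest part, then next-largest, …) yields 169.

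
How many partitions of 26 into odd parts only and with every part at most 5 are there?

31

There are too many to list fully; the first 12 (by largest part) are:
5+5+5+5+5+1
5+5+5+5+3+3
5+5+5+5+3+1+1+1
5+5+5+5+1+1+1+1+1+1
5+5+5+3+3+3+1+1
5+5+5+3+3+1+1+1+1+1
5+5+5+3+1+1+1+1+1+1+1+1
5+5+5+1+1+1+1+1+1+1+1+1+1+1
5+5+3+3+3+3+3+1
5+5+3+3+3+3+1+1+1+1
5+5+3+3+3+1+1+1+1+1+1+1
5+5+3+3+1+1+1+1+1+1+1+1+1+1
…and 19 more, for 31 total.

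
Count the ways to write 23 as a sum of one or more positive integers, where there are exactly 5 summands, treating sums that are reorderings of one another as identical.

141

Direct enumeration gives 141 partitions.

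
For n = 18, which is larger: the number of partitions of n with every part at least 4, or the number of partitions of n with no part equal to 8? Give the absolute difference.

327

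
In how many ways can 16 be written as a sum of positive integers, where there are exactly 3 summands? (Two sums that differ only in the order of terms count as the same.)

21

They are:
14+1+1
13+2+1
12+3+1
12+2+2
11+4+1
11+3+2
10+5+1
10+4+2
10+3+3
9+6+1
9+5+2
9+4+3
8+7+1
8+6+2
8+5+3
8+4+4
7+7+2
7+6+3
7+5+4
6+6+4
6+5+5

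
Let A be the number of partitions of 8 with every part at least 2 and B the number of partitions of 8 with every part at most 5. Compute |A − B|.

11

Partitions of 8 with every part at least 2: 7.
Partitions of 8 with every part at most 5: 18.
|7 − 18| = 11.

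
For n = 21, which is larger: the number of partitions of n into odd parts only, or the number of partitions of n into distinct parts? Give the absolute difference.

Partitions of 21 into odd parts only: 76.
Partitions of 21 into distinct parts: 76.
|76 − 76| = 0.

0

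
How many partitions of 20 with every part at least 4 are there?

24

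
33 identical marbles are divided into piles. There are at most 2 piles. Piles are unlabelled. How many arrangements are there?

Enumerating:
33
32+1
31+2
30+3
29+4
28+5
27+6
26+7
25+8
24+9
23+10
22+11
21+12
20+13
19+14
18+15
17+16

17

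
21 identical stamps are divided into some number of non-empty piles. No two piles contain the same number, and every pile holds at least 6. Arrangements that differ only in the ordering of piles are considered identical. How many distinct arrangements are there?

7

They are:
21
15,6
14,7
13,8
12,9
11,10
8,7,6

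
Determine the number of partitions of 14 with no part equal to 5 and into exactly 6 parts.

15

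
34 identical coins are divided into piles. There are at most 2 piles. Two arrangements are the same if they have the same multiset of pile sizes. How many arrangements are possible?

18

Listing the qualifying partitions of 34:
34
33,1
32,2
31,3
30,4
29,5
28,6
27,7
26,8
25,9
24,10
23,11
22,12
21,13
20,14
19,15
18,16
17,17
Counting gives 18.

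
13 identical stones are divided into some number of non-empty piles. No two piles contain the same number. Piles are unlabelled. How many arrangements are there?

The partitions of 13 that satisfy the conditions:
13
1+12
2+11
3+10
1+2+10
4+9
1+3+9
5+8
1+4+8
2+3+8
6+7
1+5+7
2+4+7
1+2+3+7
2+5+6
3+4+6
1+2+4+6
1+3+4+5
Counting gives 18.

18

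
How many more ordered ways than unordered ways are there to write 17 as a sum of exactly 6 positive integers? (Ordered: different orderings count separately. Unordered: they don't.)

4324

Compositions: C(16,5) = 4368.
Partitions of 17 into exactly 6 parts: 44.
Difference: 4368 − 44 = 4324.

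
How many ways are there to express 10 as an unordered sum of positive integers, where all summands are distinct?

10

Listing the qualifying partitions of 10:
10
9 + 1
8 + 2
7 + 3
7 + 2 + 1
6 + 4
6 + 3 + 1
5 + 4 + 1
5 + 3 + 2
4 + 3 + 2 + 1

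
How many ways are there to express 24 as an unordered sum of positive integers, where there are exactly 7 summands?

There are 201 such partitions.

201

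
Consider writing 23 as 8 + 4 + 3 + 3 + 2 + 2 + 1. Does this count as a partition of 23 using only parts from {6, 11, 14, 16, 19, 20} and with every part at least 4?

No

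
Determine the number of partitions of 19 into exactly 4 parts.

There are too many to list fully; the first 12 (by largest part) are:
16, 1, 1, 1
15, 2, 1, 1
14, 3, 1, 1
14, 2, 2, 1
13, 4, 1, 1
13, 3, 2, 1
13, 2, 2, 2
12, 5, 1, 1
12, 4, 2, 1
12, 3, 3, 1
12, 3, 2, 2
11, 6, 1, 1
…and 42 more, for 54 total.

54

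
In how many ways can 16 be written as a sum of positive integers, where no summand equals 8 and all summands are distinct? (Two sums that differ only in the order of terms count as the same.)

27

A partial list (first 12 by largest part):
16
1,15
2,14
3,13
1,2,13
4,12
1,3,12
5,11
1,4,11
2,3,11
6,10
1,5,10
…and 15 more, for 27 total.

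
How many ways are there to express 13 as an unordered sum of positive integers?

101

There are 101 such partitions.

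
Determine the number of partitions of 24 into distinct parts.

122

Systematic enumeration (by largest part, then next-largest, …) yields 122.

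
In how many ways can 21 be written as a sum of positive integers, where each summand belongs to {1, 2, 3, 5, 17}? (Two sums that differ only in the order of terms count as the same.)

Enumerating by decreasing first part gives 106 partitions in all.

106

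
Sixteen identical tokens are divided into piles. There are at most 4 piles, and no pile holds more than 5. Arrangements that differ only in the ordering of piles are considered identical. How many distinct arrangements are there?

5

The partitions of 16 that satisfy the conditions:
5,5,5,1
5,5,4,2
5,5,3,3
5,4,4,3
4,4,4,4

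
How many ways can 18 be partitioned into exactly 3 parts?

27

There are too many to list fully; the first 12 (by largest part) are:
16, 1, 1
15, 2, 1
14, 3, 1
14, 2, 2
13, 4, 1
13, 3, 2
12, 5, 1
12, 4, 2
12, 3, 3
11, 6, 1
11, 5, 2
11, 4, 3
…and 15 more, for 27 total.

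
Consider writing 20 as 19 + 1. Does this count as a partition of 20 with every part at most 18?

No

The parts sum to 20, and the condition 'no summand exceeds 18' is violated.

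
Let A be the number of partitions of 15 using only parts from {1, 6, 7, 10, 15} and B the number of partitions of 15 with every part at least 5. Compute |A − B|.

3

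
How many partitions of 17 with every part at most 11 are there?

There are 278 such partitions.

278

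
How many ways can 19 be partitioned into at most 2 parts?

The partitions of 19 that satisfy the conditions:
19
18 + 1
17 + 2
16 + 3
15 + 4
14 + 5
13 + 6
12 + 7
11 + 8
10 + 9
Counting gives 10.

10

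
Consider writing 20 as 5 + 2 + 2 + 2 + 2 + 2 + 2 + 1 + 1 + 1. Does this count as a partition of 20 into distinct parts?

The parts sum to 20, and the condition 'all summands are distinct' is violated.

No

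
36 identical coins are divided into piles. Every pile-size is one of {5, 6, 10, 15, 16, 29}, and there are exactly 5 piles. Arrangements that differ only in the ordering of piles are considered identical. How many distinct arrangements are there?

Enumerating:
16, 5, 5, 5, 5
15, 6, 5, 5, 5
10, 10, 6, 5, 5
That's 3 in total.

3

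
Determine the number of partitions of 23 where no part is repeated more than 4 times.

769

Enumerating by decreasing first part gives 769 partitions in all.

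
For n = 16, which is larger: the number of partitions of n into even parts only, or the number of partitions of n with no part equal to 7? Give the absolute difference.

Partitions of 16 into even parts only: 22.
Partitions of 16 with no part equal to 7: 201.
|22 − 201| = 179.

179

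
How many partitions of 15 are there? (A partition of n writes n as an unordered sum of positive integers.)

A full systematic count gives 176.

176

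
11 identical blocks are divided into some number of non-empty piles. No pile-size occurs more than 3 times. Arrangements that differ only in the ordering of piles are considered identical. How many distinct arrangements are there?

38

There are too many to list fully; the first 12 (by largest part) are:
11
10,1
9,2
9,1,1
8,3
8,2,1
8,1,1,1
7,4
7,3,1
7,2,2
7,2,1,1
6,5
…and 26 more, for 38 total.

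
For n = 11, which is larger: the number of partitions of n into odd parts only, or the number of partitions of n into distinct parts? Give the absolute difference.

Partitions of 11 into odd parts only: 12.
Partitions of 11 into distinct parts: 12.
|12 − 12| = 0.

0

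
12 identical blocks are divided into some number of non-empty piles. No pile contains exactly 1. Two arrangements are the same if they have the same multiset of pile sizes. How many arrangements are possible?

21

They are:
12
2 + 10
3 + 9
4 + 8
2 + 2 + 8
5 + 7
2 + 3 + 7
6 + 6
2 + 4 + 6
3 + 3 + 6
2 + 2 + 2 + 6
2 + 5 + 5
3 + 4 + 5
2 + 2 + 3 + 5
4 + 4 + 4
2 + 2 + 4 + 4
2 + 3 + 3 + 4
2 + 2 + 2 + 2 + 4
3 + 3 + 3 + 3
2 + 2 + 2 + 3 + 3
2 + 2 + 2 + 2 + 2 + 2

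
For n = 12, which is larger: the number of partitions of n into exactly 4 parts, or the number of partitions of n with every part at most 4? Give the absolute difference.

Partitions of 12 into exactly 4 parts: 15.
Partitions of 12 with every part at most 4: 34.
|15 − 34| = 19.

19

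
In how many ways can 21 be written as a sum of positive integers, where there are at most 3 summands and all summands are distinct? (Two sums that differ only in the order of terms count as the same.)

38

There are too many to list fully; the first 12 (by largest part) are:
21
20,1
19,2
18,3
18,2,1
17,4
17,3,1
16,5
16,4,1
16,3,2
15,6
15,5,1
…and 26 more, for 38 total.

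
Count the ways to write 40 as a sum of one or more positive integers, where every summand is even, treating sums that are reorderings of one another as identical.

627

There are 627 such partitions.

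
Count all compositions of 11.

There are 10 gaps and each independently is a cut or not, giving 2^10 = 1024.

1024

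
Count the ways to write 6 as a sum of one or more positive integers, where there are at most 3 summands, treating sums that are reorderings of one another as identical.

7

They are:
6
5,1
4,2
4,1,1
3,3
3,2,1
2,2,2
Counting gives 7.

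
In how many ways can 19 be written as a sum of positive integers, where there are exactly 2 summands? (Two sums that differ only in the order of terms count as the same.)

9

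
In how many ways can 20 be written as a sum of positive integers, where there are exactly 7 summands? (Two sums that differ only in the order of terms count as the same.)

82

A full systematic count gives 82.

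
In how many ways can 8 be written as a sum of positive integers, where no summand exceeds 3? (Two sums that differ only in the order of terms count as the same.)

10

They are:
3, 3, 2
3, 3, 1, 1
3, 2, 2, 1
3, 2, 1, 1, 1
3, 1, 1, 1, 1, 1
2, 2, 2, 2
2, 2, 2, 1, 1
2, 2, 1, 1, 1, 1
2, 1, 1, 1, 1, 1, 1
1, 1, 1, 1, 1, 1, 1, 1
That's 10 in total.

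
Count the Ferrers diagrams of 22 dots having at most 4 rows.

136

A full systematic count gives 136.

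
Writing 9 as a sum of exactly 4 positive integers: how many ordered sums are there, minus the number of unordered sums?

Compositions: C(8,3) = 56.
Unordered (partitions into 4 parts): 6.
Difference: 56 − 6 = 50.

50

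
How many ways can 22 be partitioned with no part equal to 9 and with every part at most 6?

A full systematic count gives 391.

391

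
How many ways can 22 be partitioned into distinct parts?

89

There are 89 such partitions.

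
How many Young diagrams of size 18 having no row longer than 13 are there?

Counting exhaustively, 373 partitions satisfy the conditions.

373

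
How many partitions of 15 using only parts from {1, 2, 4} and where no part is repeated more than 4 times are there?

5

They are:
1+2+4+4+4
1+1+1+4+4+4
1+2+2+2+4+4
1+1+1+2+2+4+4
1+1+1+2+2+2+2+4
That's 5 in total.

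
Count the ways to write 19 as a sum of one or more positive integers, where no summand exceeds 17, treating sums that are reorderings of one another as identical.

Direct enumeration gives 488 partitions.

488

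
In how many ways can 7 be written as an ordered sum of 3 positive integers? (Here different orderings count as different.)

15

Equivalently, choose which 2 of the 6 gaps become plus signs: C(6,2) = 15.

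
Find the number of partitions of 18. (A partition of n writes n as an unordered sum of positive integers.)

A full systematic count gives 385.

385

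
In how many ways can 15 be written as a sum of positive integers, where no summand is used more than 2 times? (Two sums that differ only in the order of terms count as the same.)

There are too many to list fully; the first 12 (by largest part) are:
15
1 + 14
2 + 13
1 + 1 + 13
3 + 12
1 + 2 + 12
4 + 11
1 + 3 + 11
2 + 2 + 11
1 + 1 + 2 + 11
5 + 10
1 + 4 + 10
…and 58 more, for 70 total.

70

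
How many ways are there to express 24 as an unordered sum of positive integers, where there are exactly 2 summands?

The partitions of 24 that satisfy the conditions:
23, 1
22, 2
21, 3
20, 4
19, 5
18, 6
17, 7
16, 8
15, 9
14, 10
13, 11
12, 12

12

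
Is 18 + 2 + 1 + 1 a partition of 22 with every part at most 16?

No

The parts sum to 22, and the condition 'no summand exceeds 16' is violated.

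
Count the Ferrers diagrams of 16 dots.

231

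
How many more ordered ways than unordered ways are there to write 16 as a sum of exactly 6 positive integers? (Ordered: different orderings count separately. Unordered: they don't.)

2968

Ordered (compositions into 6 parts): C(15,5) = 3003.
Unordered (partitions into 6 parts): 35.
Difference: 3003 − 35 = 2968.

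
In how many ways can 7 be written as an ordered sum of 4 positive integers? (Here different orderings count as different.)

20

Equivalently, choose which 3 of the 6 gaps become plus signs: C(6,3) = 20.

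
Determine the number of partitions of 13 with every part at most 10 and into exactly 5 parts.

The partitions of 13 that satisfy the conditions:
9,1,1,1,1
8,2,1,1,1
7,3,1,1,1
7,2,2,1,1
6,4,1,1,1
6,3,2,1,1
6,2,2,2,1
5,5,1,1,1
5,4,2,1,1
5,3,3,1,1
5,3,2,2,1
5,2,2,2,2
4,4,3,1,1
4,4,2,2,1
4,3,3,2,1
4,3,2,2,2
3,3,3,3,1
3,3,3,2,2

18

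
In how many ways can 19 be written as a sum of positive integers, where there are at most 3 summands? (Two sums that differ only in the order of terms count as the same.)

A partial list (first 12 by largest part):
19
18 + 1
17 + 2
17 + 1 + 1
16 + 3
16 + 2 + 1
15 + 4
15 + 3 + 1
15 + 2 + 2
14 + 5
14 + 4 + 1
14 + 3 + 2
…and 28 more, for 40 total.

40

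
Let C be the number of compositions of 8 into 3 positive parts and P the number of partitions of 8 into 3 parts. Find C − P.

Ordered (compositions into 3 parts): C(7,2) = 21.
Partitions of 8 into exactly 3 parts: 5.
Difference: 21 − 5 = 16.

16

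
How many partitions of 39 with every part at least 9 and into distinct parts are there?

Enumerating:
39
30,9
29,10
28,11
27,12
26,13
25,14
24,15
23,16
22,17
21,18
20,19
20,10,9
19,11,9
18,12,9
18,11,10
17,13,9
17,12,10
16,14,9
16,13,10
16,12,11
15,14,10
15,13,11
14,13,12
Counting gives 24.

24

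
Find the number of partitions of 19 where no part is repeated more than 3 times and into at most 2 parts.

Listing the qualifying partitions of 19:
19
18, 1
17, 2
16, 3
15, 4
14, 5
13, 6
12, 7
11, 8
10, 9

10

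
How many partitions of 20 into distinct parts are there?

A partial list (first 12 by largest part):
20
19, 1
18, 2
17, 3
17, 2, 1
16, 4
16, 3, 1
15, 5
15, 4, 1
15, 3, 2
14, 6
14, 5, 1
…and 52 more, for 64 total.

64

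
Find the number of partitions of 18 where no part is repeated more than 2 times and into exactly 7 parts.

3

Enumerating:
6+3+3+2+2+1+1
5+4+3+2+2+1+1
4+4+3+3+2+1+1
That's 3 in total.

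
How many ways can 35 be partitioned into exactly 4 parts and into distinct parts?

Systematic enumeration (by largest part, then next-largest, …) yields 185.

185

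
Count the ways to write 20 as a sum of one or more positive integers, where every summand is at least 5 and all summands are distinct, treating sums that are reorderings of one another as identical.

Enumerating:
20
15, 5
14, 6
13, 7
12, 8
11, 9
9, 6, 5
8, 7, 5
That's 8 in total.

8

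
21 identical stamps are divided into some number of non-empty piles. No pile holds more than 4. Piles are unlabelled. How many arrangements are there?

There are 120 such partitions.

120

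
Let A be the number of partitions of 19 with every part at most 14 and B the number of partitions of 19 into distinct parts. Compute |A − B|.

Partitions of 19 with every part at most 14: 478.
Partitions of 19 into distinct parts: 54.
|478 − 54| = 424.

424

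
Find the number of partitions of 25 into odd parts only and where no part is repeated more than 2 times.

34

There are too many to list fully; the first 12 (by largest part) are:
25
23+1+1
21+3+1
19+5+1
19+3+3
17+7+1
17+5+3
17+3+3+1+1
15+9+1
15+7+3
15+5+5
15+5+3+1+1
…and 22 more, for 34 total.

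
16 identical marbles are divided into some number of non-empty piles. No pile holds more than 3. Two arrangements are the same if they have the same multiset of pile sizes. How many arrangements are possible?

There are too many to list fully; the first 12 (by largest part) are:
3 + 3 + 3 + 3 + 3 + 1
3 + 3 + 3 + 3 + 2 + 2
3 + 3 + 3 + 3 + 2 + 1 + 1
3 + 3 + 3 + 3 + 1 + 1 + 1 + 1
3 + 3 + 3 + 2 + 2 + 2 + 1
3 + 3 + 3 + 2 + 2 + 1 + 1 + 1
3 + 3 + 3 + 2 + 1 + 1 + 1 + 1 + 1
3 + 3 + 3 + 1 + 1 + 1 + 1 + 1 + 1 + 1
3 + 3 + 2 + 2 + 2 + 2 + 2
3 + 3 + 2 + 2 + 2 + 2 + 1 + 1
3 + 3 + 2 + 2 + 2 + 1 + 1 + 1 + 1
3 + 3 + 2 + 2 + 1 + 1 + 1 + 1 + 1 + 1
…and 18 more, for 30 total.

30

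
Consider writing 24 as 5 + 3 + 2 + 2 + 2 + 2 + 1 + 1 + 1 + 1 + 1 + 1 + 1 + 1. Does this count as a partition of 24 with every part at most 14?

The parts sum to 24, and the condition 'no summand exceeds 14' holds.

Yes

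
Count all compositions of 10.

512

There are 9 gaps and each independently is a cut or not, giving 2^9 = 512.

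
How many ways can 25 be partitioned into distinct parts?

A full systematic count gives 142.

142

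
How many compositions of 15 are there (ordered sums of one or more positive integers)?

16384

The number of compositions of n is 2^(n−1); here 2^14 = 16384.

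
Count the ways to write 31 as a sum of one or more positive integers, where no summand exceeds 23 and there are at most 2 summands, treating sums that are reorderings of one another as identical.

8

Listing the qualifying partitions of 31:
23,8
22,9
21,10
20,11
19,12
18,13
17,14
16,15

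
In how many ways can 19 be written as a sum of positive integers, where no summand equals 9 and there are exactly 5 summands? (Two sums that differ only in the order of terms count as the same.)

There are too many to list fully; the first 12 (by largest part) are:
1+1+1+1+15
1+1+1+2+14
1+1+1+3+13
1+1+2+2+13
1+1+1+4+12
1+1+2+3+12
1+2+2+2+12
1+1+1+5+11
1+1+2+4+11
1+1+3+3+11
1+2+2+3+11
2+2+2+2+11
…and 49 more, for 61 total.

61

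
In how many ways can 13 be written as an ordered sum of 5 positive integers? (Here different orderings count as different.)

495

Equivalently, choose which 4 of the 12 gaps become plus signs: C(12,4) = 495.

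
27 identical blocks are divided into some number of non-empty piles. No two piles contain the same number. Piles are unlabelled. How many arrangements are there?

192

Systematic enumeration (by largest part, then next-largest, …) yields 192.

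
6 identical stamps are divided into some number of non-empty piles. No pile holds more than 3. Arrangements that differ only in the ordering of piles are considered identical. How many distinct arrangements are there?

7

Listing the qualifying partitions of 6:
3, 3
1, 2, 3
1, 1, 1, 3
2, 2, 2
1, 1, 2, 2
1, 1, 1, 1, 2
1, 1, 1, 1, 1, 1
That's 7 in total.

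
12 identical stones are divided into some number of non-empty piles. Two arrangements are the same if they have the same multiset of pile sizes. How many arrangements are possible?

77

A full systematic count gives 77.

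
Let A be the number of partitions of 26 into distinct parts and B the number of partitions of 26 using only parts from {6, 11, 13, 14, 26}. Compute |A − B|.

Partitions of 26 into distinct parts: 165.
Partitions of 26 using only parts from {6, 11, 13, 14, 26}: 3.
|165 − 3| = 162.

162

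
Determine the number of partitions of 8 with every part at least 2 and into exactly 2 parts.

The partitions of 8 that satisfy the conditions:
2, 6
3, 5
4, 4

3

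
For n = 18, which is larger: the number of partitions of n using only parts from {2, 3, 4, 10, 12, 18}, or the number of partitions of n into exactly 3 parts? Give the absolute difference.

Partitions of 18 using only parts from {2, 3, 4, 10, 12, 18}: 20.
Partitions of 18 into exactly 3 parts: 27.
|20 − 27| = 7.

7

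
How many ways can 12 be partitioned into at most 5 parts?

There are too many to list fully; the first 12 (by largest part) are:
12
11+1
10+2
10+1+1
9+3
9+2+1
9+1+1+1
8+4
8+3+1
8+2+2
8+2+1+1
8+1+1+1+1
…and 35 more, for 47 total.

47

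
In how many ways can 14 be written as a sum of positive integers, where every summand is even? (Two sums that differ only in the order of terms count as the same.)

15

They are:
14
12,2
10,4
10,2,2
8,6
8,4,2
8,2,2,2
6,6,2
6,4,4
6,4,2,2
6,2,2,2,2
4,4,4,2
4,4,2,2,2
4,2,2,2,2,2
2,2,2,2,2,2,2
That's 15 in total.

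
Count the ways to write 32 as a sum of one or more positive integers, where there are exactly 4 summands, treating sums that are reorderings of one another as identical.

Counting exhaustively, 249 partitions satisfy the conditions.

249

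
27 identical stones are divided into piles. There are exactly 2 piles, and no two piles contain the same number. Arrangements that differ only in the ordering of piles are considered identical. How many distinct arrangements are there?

They are:
26+1
25+2
24+3
23+4
22+5
21+6
20+7
19+8
18+9
17+10
16+11
15+12
14+13

13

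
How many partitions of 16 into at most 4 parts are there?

64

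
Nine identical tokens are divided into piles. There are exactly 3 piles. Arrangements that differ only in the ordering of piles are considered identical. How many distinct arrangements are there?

7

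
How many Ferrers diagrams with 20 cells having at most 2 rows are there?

11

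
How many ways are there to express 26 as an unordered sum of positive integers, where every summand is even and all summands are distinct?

Enumerating:
26
24 + 2
22 + 4
20 + 6
20 + 4 + 2
18 + 8
18 + 6 + 2
16 + 10
16 + 8 + 2
16 + 6 + 4
14 + 12
14 + 10 + 2
14 + 8 + 4
14 + 6 + 4 + 2
12 + 10 + 4
12 + 8 + 6
12 + 8 + 4 + 2
10 + 8 + 6 + 2

18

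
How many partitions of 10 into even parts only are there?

Enumerating:
10
8, 2
6, 4
6, 2, 2
4, 4, 2
4, 2, 2, 2
2, 2, 2, 2, 2
That's 7 in total.

7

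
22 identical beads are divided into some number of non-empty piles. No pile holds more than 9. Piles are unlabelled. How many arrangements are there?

732

Direct enumeration gives 732 partitions.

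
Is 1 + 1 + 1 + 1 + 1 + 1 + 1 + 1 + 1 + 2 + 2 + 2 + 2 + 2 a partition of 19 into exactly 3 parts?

No

The parts sum to 19, and the condition 'there are exactly 3 summands' is violated.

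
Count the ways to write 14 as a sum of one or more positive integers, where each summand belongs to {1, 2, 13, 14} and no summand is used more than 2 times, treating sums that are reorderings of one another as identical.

They are:
14
13,1
Counting gives 2.

2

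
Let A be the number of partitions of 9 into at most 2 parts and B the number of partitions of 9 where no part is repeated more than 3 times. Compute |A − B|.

Partitions of 9 into at most 2 parts: 5.
Partitions of 9 where no part is repeated more than 3 times: 22.
|5 − 22| = 17.

17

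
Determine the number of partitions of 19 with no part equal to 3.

259

Direct enumeration gives 259 partitions.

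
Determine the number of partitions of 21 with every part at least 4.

27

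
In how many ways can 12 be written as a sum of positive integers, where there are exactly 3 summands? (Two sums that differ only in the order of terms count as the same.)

They are:
10 + 1 + 1
9 + 2 + 1
8 + 3 + 1
8 + 2 + 2
7 + 4 + 1
7 + 3 + 2
6 + 5 + 1
6 + 4 + 2
6 + 3 + 3
5 + 5 + 2
5 + 4 + 3
4 + 4 + 4
Counting gives 12.

12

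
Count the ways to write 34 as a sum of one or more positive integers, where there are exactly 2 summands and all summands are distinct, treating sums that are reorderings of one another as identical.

The partitions of 34 that satisfy the conditions:
33 + 1
32 + 2
31 + 3
30 + 4
29 + 5
28 + 6
27 + 7
26 + 8
25 + 9
24 + 10
23 + 11
22 + 12
21 + 13
20 + 14
19 + 15
18 + 16

16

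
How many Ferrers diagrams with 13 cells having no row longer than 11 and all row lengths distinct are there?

The partitions of 13 that satisfy the conditions:
11, 2
10, 3
10, 2, 1
9, 4
9, 3, 1
8, 5
8, 4, 1
8, 3, 2
7, 6
7, 5, 1
7, 4, 2
7, 3, 2, 1
6, 5, 2
6, 4, 3
6, 4, 2, 1
5, 4, 3, 1
Counting gives 16.

16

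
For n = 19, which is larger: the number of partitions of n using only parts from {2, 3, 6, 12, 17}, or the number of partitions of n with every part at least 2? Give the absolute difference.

97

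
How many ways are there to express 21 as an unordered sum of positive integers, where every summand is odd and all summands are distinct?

Enumerating:
21
1+3+17
1+5+15
1+7+13
3+5+13
1+9+11
3+7+11
5+7+9
Counting gives 8.

8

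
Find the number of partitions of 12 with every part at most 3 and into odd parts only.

They are:
3,3,3,3
3,3,3,1,1,1
3,3,1,1,1,1,1,1
3,1,1,1,1,1,1,1,1,1
1,1,1,1,1,1,1,1,1,1,1,1
Counting gives 5.

5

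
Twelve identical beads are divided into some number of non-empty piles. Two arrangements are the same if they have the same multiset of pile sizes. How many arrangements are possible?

Systematic enumeration (by largest part, then next-largest, …) yields 77.

77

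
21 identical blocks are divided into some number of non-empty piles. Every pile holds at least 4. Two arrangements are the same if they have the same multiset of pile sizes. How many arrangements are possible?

A partial list (first 12 by largest part):
21
17 + 4
16 + 5
15 + 6
14 + 7
13 + 8
13 + 4 + 4
12 + 9
12 + 5 + 4
11 + 10
11 + 6 + 4
11 + 5 + 5
…and 15 more, for 27 total.

27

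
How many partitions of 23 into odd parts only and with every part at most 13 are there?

90

Enumerating by decreasing first part gives 90 partitions in all.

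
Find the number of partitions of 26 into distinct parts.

165

Counting exhaustively, 165 partitions satisfy the conditions.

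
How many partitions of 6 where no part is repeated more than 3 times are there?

9

The partitions of 6 that satisfy the conditions:
6
1 + 5
2 + 4
1 + 1 + 4
3 + 3
1 + 2 + 3
1 + 1 + 1 + 3
2 + 2 + 2
1 + 1 + 2 + 2
Counting gives 9.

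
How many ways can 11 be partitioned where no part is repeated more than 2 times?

27

There are too many to list fully; the first 12 (by largest part) are:
11
10, 1
9, 2
9, 1, 1
8, 3
8, 2, 1
7, 4
7, 3, 1
7, 2, 2
7, 2, 1, 1
6, 5
6, 4, 1
…and 15 more, for 27 total.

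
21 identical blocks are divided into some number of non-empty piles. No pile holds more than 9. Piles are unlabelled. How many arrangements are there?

598

Counting exhaustively, 598 partitions satisfy the conditions.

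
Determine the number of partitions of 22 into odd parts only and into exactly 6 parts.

20

The partitions of 22 that satisfy the conditions:
17, 1, 1, 1, 1, 1
15, 3, 1, 1, 1, 1
13, 5, 1, 1, 1, 1
13, 3, 3, 1, 1, 1
11, 7, 1, 1, 1, 1
11, 5, 3, 1, 1, 1
11, 3, 3, 3, 1, 1
9, 9, 1, 1, 1, 1
9, 7, 3, 1, 1, 1
9, 5, 5, 1, 1, 1
9, 5, 3, 3, 1, 1
9, 3, 3, 3, 3, 1
7, 7, 5, 1, 1, 1
7, 7, 3, 3, 1, 1
7, 5, 5, 3, 1, 1
7, 5, 3, 3, 3, 1
7, 3, 3, 3, 3, 3
5, 5, 5, 5, 1, 1
5, 5, 5, 3, 3, 1
5, 5, 3, 3, 3, 3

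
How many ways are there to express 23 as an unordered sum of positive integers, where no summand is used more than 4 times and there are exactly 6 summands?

159

There are 159 such partitions.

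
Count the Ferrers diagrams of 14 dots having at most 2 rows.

8

The partitions of 14 that satisfy the conditions:
14
1,13
2,12
3,11
4,10
5,9
6,8
7,7
That's 8 in total.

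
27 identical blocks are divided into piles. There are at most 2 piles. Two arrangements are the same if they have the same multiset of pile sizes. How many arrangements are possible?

14

The partitions of 27 that satisfy the conditions:
27
1 + 26
2 + 25
3 + 24
4 + 23
5 + 22
6 + 21
7 + 20
8 + 19
9 + 18
10 + 17
11 + 16
12 + 15
13 + 14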